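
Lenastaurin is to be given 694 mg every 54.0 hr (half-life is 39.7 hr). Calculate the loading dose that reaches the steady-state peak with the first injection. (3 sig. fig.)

k = ln 2 / 39.7 = 0.01746 hr⁻¹
Accumulation ratio R = 1 / (1 − e^(−kτ)) = 1 / (1 − e^(−0.01746×54.0)) = 1 / (1 − 0.3895) = 1.638
Loading dose = maintenance dose × R = 694 × 1.638 ≈ 1140 mg

1140 mg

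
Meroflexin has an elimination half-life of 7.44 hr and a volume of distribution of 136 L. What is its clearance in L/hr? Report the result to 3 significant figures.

12.7 L/hr

k = ln 2 / t½ = ln 2 / 7.44 = 0.09316 hr⁻¹
CL = k · V = 0.09316 × 136 ≈ 12.7 L/hr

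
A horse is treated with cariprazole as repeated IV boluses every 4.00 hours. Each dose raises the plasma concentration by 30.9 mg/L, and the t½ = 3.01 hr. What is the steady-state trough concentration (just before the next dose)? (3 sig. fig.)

20.4 mg/L

k = ln 2 / 3.01 = 0.2303 hr⁻¹
Fraction remaining after one interval: e^(−kτ) = e^(−0.2303 × 4.00) = 0.3981
R = 1 / (1 − 0.3981) = 1.661
Css,max = 30.9 × 1.661 = 51.33 mg/L
Css,min = Css,max × e^(−kτ) = 51.33 × 0.3981 ≈ 20.4 mg/L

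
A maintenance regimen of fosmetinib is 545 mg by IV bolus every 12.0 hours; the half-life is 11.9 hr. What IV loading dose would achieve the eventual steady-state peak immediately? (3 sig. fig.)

k = ln 2 / 11.9 = 0.05825 hr⁻¹
Accumulation ratio R = 1 / (1 − e^(−kτ)) = 1 / (1 − e^(−0.05825×12.0)) = 1 / (1 − 0.4971) = 1.988
Loading dose = maintenance dose × R = 545 × 1.988 ≈ 1080 mg

1080 mg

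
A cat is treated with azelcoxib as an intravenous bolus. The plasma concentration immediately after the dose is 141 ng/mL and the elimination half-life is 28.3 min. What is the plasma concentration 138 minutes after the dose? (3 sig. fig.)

4.80 ng/mL

k = ln 2 / 28.3 = 0.02449 min⁻¹
C(t) = C₀ e^(−kt) = 141 × e^(−0.02449 × 138) = 141 × e^(−3.380) = 141 × 0.03405 ≈ 4.80 ng/mL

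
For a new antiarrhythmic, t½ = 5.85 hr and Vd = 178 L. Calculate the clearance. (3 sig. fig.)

21.1 L/hr

k = ln 2 / t½ = ln 2 / 5.85 = 0.1185 hr⁻¹
CL = k · V = 0.1185 × 178 ≈ 21.1 L/hr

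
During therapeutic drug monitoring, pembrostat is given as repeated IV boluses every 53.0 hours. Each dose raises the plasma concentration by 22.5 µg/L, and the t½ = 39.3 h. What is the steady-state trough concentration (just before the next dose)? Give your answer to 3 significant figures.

14.5 µg/L

k = ln 2 / 39.3 = 0.01764 h⁻¹
Fraction remaining after one interval: e^(−kτ) = e^(−0.01764 × 53.0) = 0.3927
R = 1 / (1 − 0.3927) = 1.647
Css,max = 22.5 × 1.647 = 37.05 µg/L
Css,min = Css,max × e^(−kτ) = 37.05 × 0.3927 ≈ 14.5 µg/L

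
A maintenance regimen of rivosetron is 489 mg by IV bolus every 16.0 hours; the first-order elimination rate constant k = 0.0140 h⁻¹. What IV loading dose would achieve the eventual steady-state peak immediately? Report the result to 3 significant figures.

Accumulation ratio R = 1 / (1 − e^(−kτ)) = 1 / (1 − e^(−0.01400×16.0)) = 1 / (1 − 0.7993) = 4.983
Loading dose = maintenance dose × R = 489 × 4.983 ≈ 2440 mg

2440 mg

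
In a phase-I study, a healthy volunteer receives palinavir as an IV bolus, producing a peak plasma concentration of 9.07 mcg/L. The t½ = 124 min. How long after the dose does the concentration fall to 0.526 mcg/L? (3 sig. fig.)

k = ln 2 / 124 = 0.005590 min⁻¹
C(t) = C₀ e^(−kt)  ⇒  t = ln(C₀/C) / k
t = ln(9.07/0.526) / 0.005590 = 2.847 / 0.005590 ≈ 509 minutes

509 minutes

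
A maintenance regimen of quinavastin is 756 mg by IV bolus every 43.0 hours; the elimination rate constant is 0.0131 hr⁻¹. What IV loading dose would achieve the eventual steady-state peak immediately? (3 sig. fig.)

1760 mg

Accumulation ratio R = 1 / (1 − e^(−kτ)) = 1 / (1 − e^(−0.01310×43.0)) = 1 / (1 − 0.5693) = 2.322
Loading dose = maintenance dose × R = 756 × 2.322 ≈ 1760 mg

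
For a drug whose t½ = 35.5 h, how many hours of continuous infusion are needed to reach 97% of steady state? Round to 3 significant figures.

k = ln 2 / 35.5 = 0.01953 h⁻¹
f = 1 − e^(−kt)  ⇒  t = −ln(1 − f) / k
t = −ln(1 − 0.97) / 0.01953 = 3.507 / 0.01953 ≈ 180 hours

180 hours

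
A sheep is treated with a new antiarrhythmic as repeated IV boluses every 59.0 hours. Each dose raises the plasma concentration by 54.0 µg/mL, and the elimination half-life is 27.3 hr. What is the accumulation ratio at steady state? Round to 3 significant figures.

1.29

k = ln 2 / 27.3 = 0.02539 hr⁻¹
Fraction remaining after one interval: e^(−kτ) = e^(−0.02539 × 59.0) = 0.2236
R = 1 / (1 − 0.2236) = 1 / 0.7764 ≈ 1.29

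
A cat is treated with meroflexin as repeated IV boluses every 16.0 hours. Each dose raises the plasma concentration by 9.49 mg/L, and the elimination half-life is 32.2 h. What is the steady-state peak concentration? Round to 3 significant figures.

32.6 mg/L

k = ln 2 / 32.2 = 0.02153 h⁻¹
Fraction remaining after one interval: e^(−kτ) = e^(−0.02153 × 16.0) = 0.7086
R = 1 / (1 − 0.7086) = 3.432
Css,max = 9.49 × 3.432 ≈ 32.6 mg/L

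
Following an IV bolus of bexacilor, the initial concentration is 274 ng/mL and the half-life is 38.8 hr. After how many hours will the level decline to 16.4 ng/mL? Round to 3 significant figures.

158 hours

k = ln 2 / 38.8 = 0.01786 hr⁻¹
C(t) = C₀ e^(−kt)  ⇒  t = ln(C₀/C) / k
t = ln(274/16.4) / 0.01786 = 2.816 / 0.01786 ≈ 158 hours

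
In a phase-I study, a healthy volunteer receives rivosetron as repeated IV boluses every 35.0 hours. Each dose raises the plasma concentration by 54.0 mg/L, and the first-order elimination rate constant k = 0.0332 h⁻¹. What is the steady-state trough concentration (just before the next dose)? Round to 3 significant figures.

Fraction remaining after one interval: e^(−kτ) = e^(−0.03320 × 35.0) = 0.3129
R = 1 / (1 − 0.3129) = 1.455
Css,max = 54.0 × 1.455 = 78.59 mg/L
Css,min = Css,max × e^(−kτ) = 78.59 × 0.3129 ≈ 24.6 mg/L

24.6 mg/L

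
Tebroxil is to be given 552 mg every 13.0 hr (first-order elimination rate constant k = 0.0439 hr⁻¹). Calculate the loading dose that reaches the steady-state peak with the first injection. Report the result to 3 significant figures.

Accumulation ratio R = 1 / (1 − e^(−kτ)) = 1 / (1 − e^(−0.04390×13.0)) = 1 / (1 − 0.5651) = 2.300
Loading dose = maintenance dose × R = 552 × 2.300 ≈ 1270 mg

1270 mg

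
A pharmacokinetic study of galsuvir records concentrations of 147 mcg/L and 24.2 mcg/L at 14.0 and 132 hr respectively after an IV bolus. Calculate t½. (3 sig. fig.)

45.3 hours

k = ln(C₁/C₂) / (t₂ − t₁) = ln(147/24.2) / (132 − 14.0)
  = 1.804 / 118.0 = 0.01529 hr⁻¹
t½ = ln 2 / k = ln 2 / 0.01529 ≈ 45.3 hours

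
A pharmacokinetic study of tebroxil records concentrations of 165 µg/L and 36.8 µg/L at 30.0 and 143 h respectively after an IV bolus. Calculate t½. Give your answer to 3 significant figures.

52.2 hours

k = ln(C₁/C₂) / (t₂ − t₁) = ln(165/36.8) / (143 − 30.0)
  = 1.500 / 113.0 = 0.01328 h⁻¹
t½ = ln 2 / k = ln 2 / 0.01328 ≈ 52.2 hours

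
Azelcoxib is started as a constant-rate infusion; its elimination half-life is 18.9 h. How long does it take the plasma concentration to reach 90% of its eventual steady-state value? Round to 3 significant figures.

62.8 hours

k = ln 2 / 18.9 = 0.03667 h⁻¹
f = 1 − e^(−kt)  ⇒  t = −ln(1 − f) / k
t = −ln(1 − 0.9) / 0.03667 = 2.303 / 0.03667 ≈ 62.8 hours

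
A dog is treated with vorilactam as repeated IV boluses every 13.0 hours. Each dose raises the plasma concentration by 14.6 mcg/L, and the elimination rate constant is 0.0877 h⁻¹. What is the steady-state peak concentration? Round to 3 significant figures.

Fraction remaining after one interval: e^(−kτ) = e^(−0.08770 × 13.0) = 0.3198
R = 1 / (1 − 0.3198) = 1.470
Css,max = 14.6 × 1.470 ≈ 21.5 mcg/L

21.5 mcg/L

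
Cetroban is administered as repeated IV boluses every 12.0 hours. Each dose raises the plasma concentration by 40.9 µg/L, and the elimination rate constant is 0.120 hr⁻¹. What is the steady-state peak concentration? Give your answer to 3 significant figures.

53.6 µg/L

Fraction remaining after one interval: e^(−kτ) = e^(−0.1200 × 12.0) = 0.2369
R = 1 / (1 − 0.2369) = 1.310
Css,max = 40.9 × 1.310 ≈ 53.6 µg/L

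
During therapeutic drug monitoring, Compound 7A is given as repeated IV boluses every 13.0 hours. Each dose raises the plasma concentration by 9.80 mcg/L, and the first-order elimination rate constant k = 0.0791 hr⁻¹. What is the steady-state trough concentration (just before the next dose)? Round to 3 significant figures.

5.46 mcg/L

Fraction remaining after one interval: e^(−kτ) = e^(−0.07910 × 13.0) = 0.3576
R = 1 / (1 − 0.3576) = 1.557
Css,max = 9.80 × 1.557 = 15.26 mcg/L
Css,min = Css,max × e^(−kτ) = 15.26 × 0.3576 ≈ 5.46 mcg/L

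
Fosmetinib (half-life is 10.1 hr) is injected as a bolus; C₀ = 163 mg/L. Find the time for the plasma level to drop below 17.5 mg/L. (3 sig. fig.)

k = ln 2 / 10.1 = 0.06863 hr⁻¹
C(t) = C₀ e^(−kt)  ⇒  t = ln(C₀/C) / k
t = ln(163/17.5) / 0.06863 = 2.232 / 0.06863 ≈ 32.5 hours

32.5 hours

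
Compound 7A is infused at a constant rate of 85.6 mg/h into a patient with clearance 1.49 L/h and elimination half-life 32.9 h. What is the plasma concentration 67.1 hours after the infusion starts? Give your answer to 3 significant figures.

43.5 mg/L

Css = rate / CL = 85.6 / 1.49 = 57.45 mg/L
k = ln 2 / 32.9 = 0.02107 h⁻¹
C(t) = Css (1 − e^(−kt)) = 57.45 × (1 − e^(−1.414)) = 57.45 × 0.7568 ≈ 43.5 mg/L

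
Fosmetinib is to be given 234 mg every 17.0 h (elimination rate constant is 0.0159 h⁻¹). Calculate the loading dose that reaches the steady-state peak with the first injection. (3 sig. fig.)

988 mg

Accumulation ratio R = 1 / (1 − e^(−kτ)) = 1 / (1 − e^(−0.01590×17.0)) = 1 / (1 − 0.7632) = 4.222
Loading dose = maintenance dose × R = 234 × 4.222 ≈ 988 mg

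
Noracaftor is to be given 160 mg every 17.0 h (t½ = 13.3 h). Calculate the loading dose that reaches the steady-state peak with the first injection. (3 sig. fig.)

k = ln 2 / 13.3 = 0.05212 h⁻¹
Accumulation ratio R = 1 / (1 − e^(−kτ)) = 1 / (1 − e^(−0.05212×17.0)) = 1 / (1 − 0.4123) = 1.702
Loading dose = maintenance dose × R = 160 × 1.702 ≈ 272 mg

272 mg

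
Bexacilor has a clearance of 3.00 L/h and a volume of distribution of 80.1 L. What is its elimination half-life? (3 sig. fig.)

k = CL / V = 3.00 / 80.1 = 0.03745 h⁻¹
t½ = ln 2 / k = ln 2 / 0.03745 ≈ 18.5 hours

18.5 hours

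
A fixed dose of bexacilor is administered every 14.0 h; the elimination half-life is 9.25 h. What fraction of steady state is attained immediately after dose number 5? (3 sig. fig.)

k = ln 2 / 9.25 = 0.07493 h⁻¹
f_n = 1 − e^(−nkτ) = 1 − e^(−5 × 0.07493 × 14.0) = 1 − e^(−5.245) = 1 − 0.005272 ≈ 0.995

0.995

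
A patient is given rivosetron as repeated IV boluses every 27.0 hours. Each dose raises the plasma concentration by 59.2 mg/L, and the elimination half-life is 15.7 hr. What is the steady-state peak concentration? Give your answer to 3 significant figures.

85.0 mg/L

k = ln 2 / 15.7 = 0.04415 hr⁻¹
Fraction remaining after one interval: e^(−kτ) = e^(−0.04415 × 27.0) = 0.3036
R = 1 / (1 − 0.3036) = 1.436
Css,max = 59.2 × 1.436 ≈ 85.0 mg/L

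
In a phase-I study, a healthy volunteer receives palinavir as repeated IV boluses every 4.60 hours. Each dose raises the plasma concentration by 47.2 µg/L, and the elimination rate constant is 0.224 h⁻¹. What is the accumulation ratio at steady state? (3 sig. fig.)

1.55

Fraction remaining after one interval: e^(−kτ) = e^(−0.2240 × 4.60) = 0.3569
R = 1 / (1 − 0.3569) = 1 / 0.6431 ≈ 1.55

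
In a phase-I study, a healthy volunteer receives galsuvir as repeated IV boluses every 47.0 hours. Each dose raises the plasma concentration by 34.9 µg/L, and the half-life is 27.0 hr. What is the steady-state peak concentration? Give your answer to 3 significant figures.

k = ln 2 / 27.0 = 0.02567 hr⁻¹
Fraction remaining after one interval: e^(−kτ) = e^(−0.02567 × 47.0) = 0.2992
R = 1 / (1 − 0.2992) = 1.427
Css,max = 34.9 × 1.427 ≈ 49.8 µg/L

49.8 µg/L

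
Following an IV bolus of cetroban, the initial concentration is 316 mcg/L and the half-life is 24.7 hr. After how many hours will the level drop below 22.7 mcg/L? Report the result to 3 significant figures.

k = ln 2 / 24.7 = 0.02806 hr⁻¹
C(t) = C₀ e^(−kt)  ⇒  t = ln(C₀/C) / k
t = ln(316/22.7) / 0.02806 = 2.633 / 0.02806 ≈ 93.8 hours

93.8 hours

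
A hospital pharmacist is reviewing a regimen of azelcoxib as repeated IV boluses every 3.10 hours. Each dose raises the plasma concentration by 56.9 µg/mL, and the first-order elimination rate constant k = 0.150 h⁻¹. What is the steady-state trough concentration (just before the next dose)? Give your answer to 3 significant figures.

96.1 µg/mL

Fraction remaining after one interval: e^(−kτ) = e^(−0.1500 × 3.10) = 0.6281
R = 1 / (1 − 0.6281) = 2.689
Css,max = 56.9 × 2.689 = 153.0 µg/mL
Css,min = Css,max × e^(−kτ) = 153.0 × 0.6281 ≈ 96.1 µg/mL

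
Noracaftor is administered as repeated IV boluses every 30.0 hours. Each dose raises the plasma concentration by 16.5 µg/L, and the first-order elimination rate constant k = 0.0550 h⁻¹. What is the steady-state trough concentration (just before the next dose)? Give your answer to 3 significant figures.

3.92 µg/L

Fraction remaining after one interval: e^(−kτ) = e^(−0.05500 × 30.0) = 0.1920
R = 1 / (1 − 0.1920) = 1.238
Css,max = 16.5 × 1.238 = 20.42 µg/L
Css,min = Css,max × e^(−kτ) = 20.42 × 0.1920 ≈ 3.92 µg/L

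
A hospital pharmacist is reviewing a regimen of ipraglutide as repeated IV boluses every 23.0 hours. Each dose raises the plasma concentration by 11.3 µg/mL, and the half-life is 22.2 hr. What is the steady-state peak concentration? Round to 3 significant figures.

22.1 µg/mL

k = ln 2 / 22.2 = 0.03122 hr⁻¹
Fraction remaining after one interval: e^(−kτ) = e^(−0.03122 × 23.0) = 0.4877
R = 1 / (1 − 0.4877) = 1.952
Css,max = 11.3 × 1.952 ≈ 22.1 µg/mL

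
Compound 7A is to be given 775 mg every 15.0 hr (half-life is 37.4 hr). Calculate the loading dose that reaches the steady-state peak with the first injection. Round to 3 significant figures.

k = ln 2 / 37.4 = 0.01853 hr⁻¹
Accumulation ratio R = 1 / (1 − e^(−kτ)) = 1 / (1 − e^(−0.01853×15.0)) = 1 / (1 − 0.7573) = 4.120
Loading dose = maintenance dose × R = 775 × 4.120 ≈ 3190 mg

3190 mg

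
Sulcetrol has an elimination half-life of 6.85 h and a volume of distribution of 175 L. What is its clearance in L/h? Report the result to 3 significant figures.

17.7 L/h

k = ln 2 / t½ = ln 2 / 6.85 = 0.1012 h⁻¹
CL = k · V = 0.1012 × 175 ≈ 17.7 L/h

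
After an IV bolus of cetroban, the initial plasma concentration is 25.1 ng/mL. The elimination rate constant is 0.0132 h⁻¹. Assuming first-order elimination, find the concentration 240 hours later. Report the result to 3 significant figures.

1.06 ng/mL

C(t) = C₀ e^(−kt) = 25.1 × e^(−0.01320 × 240) = 25.1 × e^(−3.168) = 25.1 × 0.04209 ≈ 1.06 ng/mL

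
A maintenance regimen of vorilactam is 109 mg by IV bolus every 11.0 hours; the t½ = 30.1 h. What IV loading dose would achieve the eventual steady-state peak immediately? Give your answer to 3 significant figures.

487 mg

k = ln 2 / 30.1 = 0.02303 h⁻¹
Accumulation ratio R = 1 / (1 − e^(−kτ)) = 1 / (1 − e^(−0.02303×11.0)) = 1 / (1 − 0.7762) = 4.469
Loading dose = maintenance dose × R = 109 × 4.469 ≈ 487 mg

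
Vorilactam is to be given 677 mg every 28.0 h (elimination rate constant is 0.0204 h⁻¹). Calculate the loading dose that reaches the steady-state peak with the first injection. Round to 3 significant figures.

Accumulation ratio R = 1 / (1 − e^(−kτ)) = 1 / (1 − e^(−0.02040×28.0)) = 1 / (1 − 0.5648) = 2.298
Loading dose = maintenance dose × R = 677 × 2.298 ≈ 1560 mg

1560 mg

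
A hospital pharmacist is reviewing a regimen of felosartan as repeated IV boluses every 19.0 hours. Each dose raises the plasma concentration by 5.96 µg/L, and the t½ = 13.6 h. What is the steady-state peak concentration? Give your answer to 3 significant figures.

k = ln 2 / 13.6 = 0.05097 h⁻¹
Fraction remaining after one interval: e^(−kτ) = e^(−0.05097 × 19.0) = 0.3797
R = 1 / (1 − 0.3797) = 1.612
Css,max = 5.96 × 1.612 ≈ 9.61 µg/L

9.61 µg/L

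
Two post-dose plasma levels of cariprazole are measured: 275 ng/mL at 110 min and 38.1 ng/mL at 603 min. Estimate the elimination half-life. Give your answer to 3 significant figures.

k = ln(C₁/C₂) / (t₂ − t₁) = ln(275/38.1) / (603 − 110)
  = 1.977 / 493.0 = 0.004009 min⁻¹
t½ = ln 2 / k = ln 2 / 0.004009 ≈ 173 minutes

173 minutes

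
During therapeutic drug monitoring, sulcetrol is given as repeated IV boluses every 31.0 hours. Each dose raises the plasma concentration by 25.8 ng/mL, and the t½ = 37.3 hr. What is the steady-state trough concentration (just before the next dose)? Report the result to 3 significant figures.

33.1 ng/mL

k = ln 2 / 37.3 = 0.01858 hr⁻¹
Fraction remaining after one interval: e^(−kτ) = e^(−0.01858 × 31.0) = 0.5621
R = 1 / (1 − 0.5621) = 2.284
Css,max = 25.8 × 2.284 = 58.92 ng/mL
Css,min = Css,max × e^(−kτ) = 58.92 × 0.5621 ≈ 33.1 ng/mL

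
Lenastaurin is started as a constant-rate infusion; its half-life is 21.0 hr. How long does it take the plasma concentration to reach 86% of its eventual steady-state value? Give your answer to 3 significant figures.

59.6 hours

k = ln 2 / 21.0 = 0.03301 hr⁻¹
f = 1 − e^(−kt)  ⇒  t = −ln(1 − f) / k
t = −ln(1 − 0.86) / 0.03301 = 1.966 / 0.03301 ≈ 59.6 hours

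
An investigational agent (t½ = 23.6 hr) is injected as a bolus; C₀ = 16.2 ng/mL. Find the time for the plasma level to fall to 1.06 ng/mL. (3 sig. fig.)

k = ln 2 / 23.6 = 0.02937 hr⁻¹
C(t) = C₀ e^(−kt)  ⇒  t = ln(C₀/C) / k
t = ln(16.2/1.06) / 0.02937 = 2.727 / 0.02937 ≈ 92.8 hours

92.8 hours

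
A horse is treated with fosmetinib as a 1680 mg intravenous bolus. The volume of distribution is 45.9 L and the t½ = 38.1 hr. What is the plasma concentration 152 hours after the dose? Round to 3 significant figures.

2.30 mg/L

C₀ = dose / V = 1680 / 45.9 = 36.60 mg/L
k = ln 2 / 38.1 = 0.01819 hr⁻¹
C(t) = C₀ e^(−kt) = 36.60 × e^(−0.01819 × 152) = 36.60 × e^(−2.765) = 36.60 × 0.06296 ≈ 2.30 mg/L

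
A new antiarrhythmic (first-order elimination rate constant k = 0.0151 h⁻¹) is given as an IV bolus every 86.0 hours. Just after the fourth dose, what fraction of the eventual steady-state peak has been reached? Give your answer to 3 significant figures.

0.994

f_n = 1 − e^(−nkτ) = 1 − e^(−4 × 0.01510 × 86.0) = 1 − e^(−5.194) = 1 − 0.005548 ≈ 0.994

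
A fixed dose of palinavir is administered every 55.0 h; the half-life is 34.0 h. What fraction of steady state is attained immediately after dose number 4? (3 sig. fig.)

0.989

k = ln 2 / 34.0 = 0.02039 h⁻¹
f_n = 1 − e^(−nkτ) = 1 − e^(−4 × 0.02039 × 55.0) = 1 − e^(−4.485) = 1 − 0.01128 ≈ 0.989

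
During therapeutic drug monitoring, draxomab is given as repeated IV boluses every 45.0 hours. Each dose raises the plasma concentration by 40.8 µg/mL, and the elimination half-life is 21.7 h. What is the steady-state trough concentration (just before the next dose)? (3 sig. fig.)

k = ln 2 / 21.7 = 0.03194 h⁻¹
Fraction remaining after one interval: e^(−kτ) = e^(−0.03194 × 45.0) = 0.2375
R = 1 / (1 − 0.2375) = 1.312
Css,max = 40.8 × 1.312 = 53.51 µg/mL
Css,min = Css,max × e^(−kτ) = 53.51 × 0.2375 ≈ 12.7 µg/mL

12.7 µg/mL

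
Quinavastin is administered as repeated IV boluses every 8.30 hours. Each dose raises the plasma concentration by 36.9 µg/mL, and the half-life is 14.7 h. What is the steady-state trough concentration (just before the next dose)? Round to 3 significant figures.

77.0 µg/mL

k = ln 2 / 14.7 = 0.04715 h⁻¹
Fraction remaining after one interval: e^(−kτ) = e^(−0.04715 × 8.30) = 0.6761
R = 1 / (1 − 0.6761) = 3.088
Css,max = 36.9 × 3.088 = 113.9 µg/mL
Css,min = Css,max × e^(−kτ) = 113.9 × 0.6761 ≈ 77.0 µg/mL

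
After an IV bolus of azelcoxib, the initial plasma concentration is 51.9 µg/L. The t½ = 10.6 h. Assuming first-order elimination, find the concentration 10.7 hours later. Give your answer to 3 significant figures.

25.8 µg/L

k = ln 2 / 10.6 = 0.06539 h⁻¹
C(t) = C₀ e^(−kt) = 51.9 × e^(−0.06539 × 10.7) = 51.9 × e^(−0.6997) = 51.9 × 0.4967 ≈ 25.8 µg/L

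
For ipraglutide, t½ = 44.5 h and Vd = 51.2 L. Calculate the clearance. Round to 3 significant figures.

k = ln 2 / t½ = ln 2 / 44.5 = 0.01558 h⁻¹
CL = k · V = 0.01558 × 51.2 ≈ 0.798 L/h

0.798 L/h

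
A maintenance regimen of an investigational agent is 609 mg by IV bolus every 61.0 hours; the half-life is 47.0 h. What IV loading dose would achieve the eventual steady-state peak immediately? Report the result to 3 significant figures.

1030 mg

k = ln 2 / 47.0 = 0.01475 h⁻¹
Accumulation ratio R = 1 / (1 − e^(−kτ)) = 1 / (1 − e^(−0.01475×61.0)) = 1 / (1 − 0.4067) = 1.686
Loading dose = maintenance dose × R = 609 × 1.686 ≈ 1030 mg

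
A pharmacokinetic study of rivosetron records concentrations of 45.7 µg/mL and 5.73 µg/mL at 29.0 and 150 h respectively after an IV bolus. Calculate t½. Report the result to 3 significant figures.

k = ln(C₁/C₂) / (t₂ − t₁) = ln(45.7/5.73) / (150 − 29.0)
  = 2.076 / 121.0 = 0.01716 h⁻¹
t½ = ln 2 / k = ln 2 / 0.01716 ≈ 40.4 hours

40.4 hours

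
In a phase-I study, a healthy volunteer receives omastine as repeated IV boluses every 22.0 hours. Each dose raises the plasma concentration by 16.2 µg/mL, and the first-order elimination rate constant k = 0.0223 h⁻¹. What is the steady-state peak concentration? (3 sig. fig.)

Fraction remaining after one interval: e^(−kτ) = e^(−0.02230 × 22.0) = 0.6123
R = 1 / (1 − 0.6123) = 2.579
Css,max = 16.2 × 2.579 ≈ 41.8 µg/mL

41.8 µg/mL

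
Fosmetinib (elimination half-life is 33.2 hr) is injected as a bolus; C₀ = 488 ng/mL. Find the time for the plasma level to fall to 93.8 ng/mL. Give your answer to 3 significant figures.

79.0 hours

k = ln 2 / 33.2 = 0.02088 hr⁻¹
C(t) = C₀ e^(−kt)  ⇒  t = ln(C₀/C) / k
t = ln(488/93.8) / 0.02088 = 1.649 / 0.02088 ≈ 79.0 hours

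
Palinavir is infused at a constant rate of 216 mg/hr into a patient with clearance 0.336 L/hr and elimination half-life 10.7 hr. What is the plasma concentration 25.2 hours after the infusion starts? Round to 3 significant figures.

517 mg/L

Css = rate / CL = 216 / 0.336 = 642.9 mg/L
k = ln 2 / 10.7 = 0.06478 hr⁻¹
C(t) = Css (1 − e^(−kt)) = 642.9 × (1 − e^(−1.632)) = 642.9 × 0.8046 ≈ 517 mg/L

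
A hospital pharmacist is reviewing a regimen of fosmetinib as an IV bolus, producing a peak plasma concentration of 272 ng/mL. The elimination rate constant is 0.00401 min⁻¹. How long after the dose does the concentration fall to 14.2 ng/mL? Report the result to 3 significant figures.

736 minutes

C(t) = C₀ e^(−kt)  ⇒  t = ln(C₀/C) / k
t = ln(272/14.2) / 0.004010 = 2.953 / 0.004010 ≈ 736 minutes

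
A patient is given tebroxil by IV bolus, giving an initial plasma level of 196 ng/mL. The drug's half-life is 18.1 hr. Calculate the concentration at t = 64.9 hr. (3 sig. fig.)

16.3 ng/mL

k = ln 2 / 18.1 = 0.03830 hr⁻¹
64.9 hr is 3.586 half-lives, so C = 196 × (1/2)^3.586 = 196 × 0.08329 ≈ 16.3 ng/mL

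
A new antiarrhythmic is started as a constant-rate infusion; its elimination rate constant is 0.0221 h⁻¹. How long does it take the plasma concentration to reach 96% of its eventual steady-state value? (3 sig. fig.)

f = 1 − e^(−kt)  ⇒  t = −ln(1 − f) / k
t = −ln(1 − 0.96) / 0.02210 = 3.219 / 0.02210 ≈ 146 hours

146 hours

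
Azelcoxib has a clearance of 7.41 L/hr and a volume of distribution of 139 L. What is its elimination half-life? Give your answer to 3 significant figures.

k = CL / V = 7.41 / 139 = 0.05331 hr⁻¹
t½ = ln 2 / k = ln 2 / 0.05331 ≈ 13.0 hours

13.0 hours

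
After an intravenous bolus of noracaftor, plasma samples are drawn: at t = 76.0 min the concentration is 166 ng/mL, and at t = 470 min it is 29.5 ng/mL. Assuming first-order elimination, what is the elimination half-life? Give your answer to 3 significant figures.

158 minutes

k = ln(C₁/C₂) / (t₂ − t₁) = ln(166/29.5) / (470 − 76.0)
  = 1.728 / 394.0 = 0.004385 min⁻¹
t½ = ln 2 / k = ln 2 / 0.004385 ≈ 158 minutes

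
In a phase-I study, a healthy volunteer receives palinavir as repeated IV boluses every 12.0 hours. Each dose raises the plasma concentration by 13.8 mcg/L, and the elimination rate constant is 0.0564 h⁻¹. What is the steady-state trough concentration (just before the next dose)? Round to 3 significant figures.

Fraction remaining after one interval: e^(−kτ) = e^(−0.05640 × 12.0) = 0.5082
R = 1 / (1 − 0.5082) = 2.034
Css,max = 13.8 × 2.034 = 28.06 mcg/L
Css,min = Css,max × e^(−kτ) = 28.06 × 0.5082 ≈ 14.3 mcg/L

14.3 mcg/L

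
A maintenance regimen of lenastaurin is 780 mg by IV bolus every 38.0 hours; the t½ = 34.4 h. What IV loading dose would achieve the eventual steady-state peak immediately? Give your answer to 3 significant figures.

k = ln 2 / 34.4 = 0.02015 h⁻¹
Accumulation ratio R = 1 / (1 − e^(−kτ)) = 1 / (1 − e^(−0.02015×38.0)) = 1 / (1 − 0.4650) = 1.869
Loading dose = maintenance dose × R = 780 × 1.869 ≈ 1460 mg

1460 mg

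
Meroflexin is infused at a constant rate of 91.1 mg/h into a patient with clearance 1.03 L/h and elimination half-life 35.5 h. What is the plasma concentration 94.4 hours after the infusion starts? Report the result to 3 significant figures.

Css = rate / CL = 91.1 / 1.03 = 88.45 µg/mL
k = ln 2 / 35.5 = 0.01953 h⁻¹
C(t) = Css (1 − e^(−kt)) = 88.45 × (1 − e^(−1.843)) = 88.45 × 0.8417 ≈ 74.4 µg/mL

74.4 µg/mL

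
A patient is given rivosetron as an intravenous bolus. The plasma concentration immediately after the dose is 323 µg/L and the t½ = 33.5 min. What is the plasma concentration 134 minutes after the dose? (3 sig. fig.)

k = ln 2 / 33.5 = 0.02069 min⁻¹
134 min is 4.000 half-lives, so C = 323 × (1/2)^4.000 = 323 × 0.06250 ≈ 20.2 µg/L

20.2 µg/L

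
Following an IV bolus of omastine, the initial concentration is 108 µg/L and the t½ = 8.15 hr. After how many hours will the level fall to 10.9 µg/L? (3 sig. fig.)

27.0 hours

k = ln 2 / 8.15 = 0.08505 hr⁻¹
C(t) = C₀ e^(−kt)  ⇒  t = ln(C₀/C) / k
t = ln(108/10.9) / 0.08505 = 2.293 / 0.08505 ≈ 27.0 hours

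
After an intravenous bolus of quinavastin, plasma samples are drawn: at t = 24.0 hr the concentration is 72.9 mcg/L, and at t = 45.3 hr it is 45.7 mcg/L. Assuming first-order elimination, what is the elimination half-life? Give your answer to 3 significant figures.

k = ln(C₁/C₂) / (t₂ − t₁) = ln(72.9/45.7) / (45.3 − 24.0)
  = 0.4670 / 21.30 = 0.02192 hr⁻¹
t½ = ln 2 / k = ln 2 / 0.02192 ≈ 31.6 hours

31.6 hours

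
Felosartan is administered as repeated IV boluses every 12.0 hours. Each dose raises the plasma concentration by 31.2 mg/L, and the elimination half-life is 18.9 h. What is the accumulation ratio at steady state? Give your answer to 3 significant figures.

2.81

k = ln 2 / 18.9 = 0.03667 h⁻¹
Fraction remaining after one interval: e^(−kτ) = e^(−0.03667 × 12.0) = 0.6440
R = 1 / (1 − 0.6440) = 1 / 0.3560 ≈ 2.81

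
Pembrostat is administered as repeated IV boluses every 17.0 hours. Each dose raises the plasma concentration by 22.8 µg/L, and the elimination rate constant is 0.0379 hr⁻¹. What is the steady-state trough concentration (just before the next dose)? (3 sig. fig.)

Fraction remaining after one interval: e^(−kτ) = e^(−0.03790 × 17.0) = 0.5250
R = 1 / (1 − 0.5250) = 2.105
Css,max = 22.8 × 2.105 = 48.00 µg/L
Css,min = Css,max × e^(−kτ) = 48.00 × 0.5250 ≈ 25.2 µg/L

25.2 µg/L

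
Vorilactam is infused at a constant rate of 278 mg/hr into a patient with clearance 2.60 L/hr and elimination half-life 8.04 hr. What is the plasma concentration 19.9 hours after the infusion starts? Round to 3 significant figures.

Css = rate / CL = 278 / 2.60 = 106.9 µg/mL
k = ln 2 / 8.04 = 0.08621 hr⁻¹
C(t) = Css (1 − e^(−kt)) = 106.9 × (1 − e^(−1.716)) = 106.9 × 0.8201 ≈ 87.7 µg/mL

87.7 µg/mL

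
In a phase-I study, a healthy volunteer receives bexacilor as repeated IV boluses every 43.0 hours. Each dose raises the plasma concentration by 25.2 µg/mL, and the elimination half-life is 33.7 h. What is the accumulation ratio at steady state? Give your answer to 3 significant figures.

k = ln 2 / 33.7 = 0.02057 h⁻¹
Fraction remaining after one interval: e^(−kτ) = e^(−0.02057 × 43.0) = 0.4129
R = 1 / (1 − 0.4129) = 1 / 0.5871 ≈ 1.70

1.70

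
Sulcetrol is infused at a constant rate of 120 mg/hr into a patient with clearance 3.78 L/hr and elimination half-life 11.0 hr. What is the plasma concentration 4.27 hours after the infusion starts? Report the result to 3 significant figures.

Css = rate / CL = 120 / 3.78 = 31.75 mg/L
k = ln 2 / 11.0 = 0.06301 hr⁻¹
C(t) = Css (1 − e^(−kt)) = 31.75 × (1 − e^(−0.2691)) = 31.75 × 0.2359 ≈ 7.49 mg/L

7.49 mg/L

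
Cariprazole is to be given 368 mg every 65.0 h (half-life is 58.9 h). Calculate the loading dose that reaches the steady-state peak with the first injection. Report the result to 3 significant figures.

688 mg

k = ln 2 / 58.9 = 0.01177 h⁻¹
Accumulation ratio R = 1 / (1 − e^(−kτ)) = 1 / (1 − e^(−0.01177×65.0)) = 1 / (1 − 0.4654) = 1.870
Loading dose = maintenance dose × R = 368 × 1.870 ≈ 688 mg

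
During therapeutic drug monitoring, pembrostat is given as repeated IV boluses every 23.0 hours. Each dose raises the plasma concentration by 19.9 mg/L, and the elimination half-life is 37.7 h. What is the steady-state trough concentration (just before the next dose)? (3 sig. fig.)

37.8 mg/L

k = ln 2 / 37.7 = 0.01839 h⁻¹
Fraction remaining after one interval: e^(−kτ) = e^(−0.01839 × 23.0) = 0.6552
R = 1 / (1 − 0.6552) = 2.900
Css,max = 19.9 × 2.900 = 57.71 mg/L
Css,min = Css,max × e^(−kτ) = 57.71 × 0.6552 ≈ 37.8 mg/L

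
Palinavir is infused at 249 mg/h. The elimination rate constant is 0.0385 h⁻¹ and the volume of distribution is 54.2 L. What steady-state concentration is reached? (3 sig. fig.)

CL = k · V = 0.0385 × 54.2 = 2.087 L/h
Css = rate / CL = 249 / 2.087 ≈ 119 µg/mL

119 µg/mL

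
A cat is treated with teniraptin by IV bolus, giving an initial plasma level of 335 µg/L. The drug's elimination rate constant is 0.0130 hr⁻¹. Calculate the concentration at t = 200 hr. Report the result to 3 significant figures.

24.9 µg/L

C(t) = C₀ e^(−kt) = 335 × e^(−0.01300 × 200) = 335 × e^(−2.600) = 335 × 0.07427 ≈ 24.9 µg/L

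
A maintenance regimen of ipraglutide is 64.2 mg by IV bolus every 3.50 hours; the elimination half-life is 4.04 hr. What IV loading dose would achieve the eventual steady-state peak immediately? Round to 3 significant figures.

k = ln 2 / 4.04 = 0.1716 hr⁻¹
Accumulation ratio R = 1 / (1 − e^(−kτ)) = 1 / (1 − e^(−0.1716×3.50)) = 1 / (1 − 0.5485) = 2.215
Loading dose = maintenance dose × R = 64.2 × 2.215 ≈ 142 mg

142 mg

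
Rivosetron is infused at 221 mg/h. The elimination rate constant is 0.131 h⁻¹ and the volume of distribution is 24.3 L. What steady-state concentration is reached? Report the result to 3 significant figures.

CL = k · V = 0.131 × 24.3 = 3.183 L/h
Css = rate / CL = 221 / 3.183 ≈ 69.4 µg/mL

69.4 µg/mL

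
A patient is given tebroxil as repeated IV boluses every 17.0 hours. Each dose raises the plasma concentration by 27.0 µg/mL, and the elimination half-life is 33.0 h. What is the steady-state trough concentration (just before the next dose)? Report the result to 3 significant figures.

k = ln 2 / 33.0 = 0.02100 h⁻¹
Fraction remaining after one interval: e^(−kτ) = e^(−0.02100 × 17.0) = 0.6997
R = 1 / (1 − 0.6997) = 3.330
Css,max = 27.0 × 3.330 = 89.92 µg/mL
Css,min = Css,max × e^(−kτ) = 89.92 × 0.6997 ≈ 62.9 µg/mL

62.9 µg/mL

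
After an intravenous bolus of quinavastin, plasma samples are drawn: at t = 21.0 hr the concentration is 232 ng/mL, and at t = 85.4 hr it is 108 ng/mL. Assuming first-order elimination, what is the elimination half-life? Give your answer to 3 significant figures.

58.4 hours

k = ln(C₁/C₂) / (t₂ − t₁) = ln(232/108) / (85.4 − 21.0)
  = 0.7646 / 64.40 = 0.01187 hr⁻¹
t½ = ln 2 / k = ln 2 / 0.01187 ≈ 58.4 hours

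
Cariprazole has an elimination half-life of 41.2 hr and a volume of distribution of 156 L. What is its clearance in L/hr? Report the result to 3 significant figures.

k = ln 2 / t½ = ln 2 / 41.2 = 0.01682 hr⁻¹
CL = k · V = 0.01682 × 156 ≈ 2.62 L/hr

2.62 L/hr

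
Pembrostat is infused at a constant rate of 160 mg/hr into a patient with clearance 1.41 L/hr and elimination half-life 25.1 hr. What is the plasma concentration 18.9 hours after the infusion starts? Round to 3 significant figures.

46.1 µg/mL

Css = rate / CL = 160 / 1.41 = 113.5 µg/mL
k = ln 2 / 25.1 = 0.02762 hr⁻¹
C(t) = Css (1 − e^(−kt)) = 113.5 × (1 − e^(−0.5219)) = 113.5 × 0.4066 ≈ 46.1 µg/mL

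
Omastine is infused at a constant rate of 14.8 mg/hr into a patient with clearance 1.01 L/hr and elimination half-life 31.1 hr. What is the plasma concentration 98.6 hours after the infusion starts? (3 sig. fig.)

Css = rate / CL = 14.8 / 1.01 = 14.65 mg/L
k = ln 2 / 31.1 = 0.02229 hr⁻¹
C(t) = Css (1 − e^(−kt)) = 14.65 × (1 − e^(−2.198)) = 14.65 × 0.8889 ≈ 13.0 mg/L

13.0 mg/L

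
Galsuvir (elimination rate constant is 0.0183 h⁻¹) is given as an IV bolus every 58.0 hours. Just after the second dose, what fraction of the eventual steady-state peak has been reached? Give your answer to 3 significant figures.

f_n = 1 − e^(−nkτ) = 1 − e^(−2 × 0.01830 × 58.0) = 1 − e^(−2.123) = 1 − 0.1197 ≈ 0.880

0.880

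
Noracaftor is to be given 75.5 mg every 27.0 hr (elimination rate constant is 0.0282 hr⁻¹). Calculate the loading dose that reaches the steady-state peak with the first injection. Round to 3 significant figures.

142 mg

Accumulation ratio R = 1 / (1 − e^(−kτ)) = 1 / (1 − e^(−0.02820×27.0)) = 1 / (1 − 0.4670) = 1.876
Loading dose = maintenance dose × R = 75.5 × 1.876 ≈ 142 mg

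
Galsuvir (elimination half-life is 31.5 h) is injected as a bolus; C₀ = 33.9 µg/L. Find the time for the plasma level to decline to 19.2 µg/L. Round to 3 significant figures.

k = ln 2 / 31.5 = 0.02200 h⁻¹
C(t) = C₀ e^(−kt)  ⇒  t = ln(C₀/C) / k
t = ln(33.9/19.2) / 0.02200 = 0.5685 / 0.02200 ≈ 25.8 hours

25.8 hours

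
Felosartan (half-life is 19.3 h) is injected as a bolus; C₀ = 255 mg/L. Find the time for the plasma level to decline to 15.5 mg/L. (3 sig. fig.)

k = ln 2 / 19.3 = 0.03591 h⁻¹
C(t) = C₀ e^(−kt)  ⇒  t = ln(C₀/C) / k
t = ln(255/15.5) / 0.03591 = 2.800 / 0.03591 ≈ 78.0 hours

78.0 hours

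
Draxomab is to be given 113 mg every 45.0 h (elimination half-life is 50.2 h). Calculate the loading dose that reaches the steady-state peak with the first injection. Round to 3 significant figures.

k = ln 2 / 50.2 = 0.01381 h⁻¹
Accumulation ratio R = 1 / (1 − e^(−kτ)) = 1 / (1 − e^(−0.01381×45.0)) = 1 / (1 − 0.5372) = 2.161
Loading dose = maintenance dose × R = 113 × 2.161 ≈ 244 mg

244 mg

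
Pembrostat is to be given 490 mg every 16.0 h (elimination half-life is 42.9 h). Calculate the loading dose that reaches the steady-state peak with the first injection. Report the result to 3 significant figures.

k = ln 2 / 42.9 = 0.01616 h⁻¹
Accumulation ratio R = 1 / (1 − e^(−kτ)) = 1 / (1 − e^(−0.01616×16.0)) = 1 / (1 − 0.7722) = 4.390
Loading dose = maintenance dose × R = 490 × 4.390 ≈ 2150 mg

2150 mg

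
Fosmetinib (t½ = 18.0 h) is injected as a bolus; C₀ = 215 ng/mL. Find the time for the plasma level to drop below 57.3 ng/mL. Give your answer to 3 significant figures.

k = ln 2 / 18.0 = 0.03851 h⁻¹
C(t) = C₀ e^(−kt)  ⇒  t = ln(C₀/C) / k
t = ln(215/57.3) / 0.03851 = 1.322 / 0.03851 ≈ 34.3 hours

34.3 hours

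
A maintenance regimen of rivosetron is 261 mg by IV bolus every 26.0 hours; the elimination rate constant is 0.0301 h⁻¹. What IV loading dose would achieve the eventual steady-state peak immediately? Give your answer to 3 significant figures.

481 mg

Accumulation ratio R = 1 / (1 − e^(−kτ)) = 1 / (1 − e^(−0.03010×26.0)) = 1 / (1 − 0.4572) = 1.842
Loading dose = maintenance dose × R = 261 × 1.842 ≈ 481 mg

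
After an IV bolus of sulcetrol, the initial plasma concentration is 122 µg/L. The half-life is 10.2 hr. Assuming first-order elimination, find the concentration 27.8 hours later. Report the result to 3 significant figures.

18.4 µg/L

k = ln 2 / 10.2 = 0.06796 hr⁻¹
C(t) = C₀ e^(−kt) = 122 × e^(−0.06796 × 27.8) = 122 × e^(−1.889) = 122 × 0.1512 ≈ 18.4 µg/L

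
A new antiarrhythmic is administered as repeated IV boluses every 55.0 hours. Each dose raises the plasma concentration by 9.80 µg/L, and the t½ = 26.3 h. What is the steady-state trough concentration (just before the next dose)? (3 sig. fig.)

k = ln 2 / 26.3 = 0.02636 h⁻¹
Fraction remaining after one interval: e^(−kτ) = e^(−0.02636 × 55.0) = 0.2347
R = 1 / (1 − 0.2347) = 1.307
Css,max = 9.80 × 1.307 = 12.81 µg/L
Css,min = Css,max × e^(−kτ) = 12.81 × 0.2347 ≈ 3.01 µg/L

3.01 µg/L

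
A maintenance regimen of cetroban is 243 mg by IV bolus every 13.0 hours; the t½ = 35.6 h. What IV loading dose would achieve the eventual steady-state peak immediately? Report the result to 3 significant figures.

1090 mg

k = ln 2 / 35.6 = 0.01947 h⁻¹
Accumulation ratio R = 1 / (1 − e^(−kτ)) = 1 / (1 − e^(−0.01947×13.0)) = 1 / (1 − 0.7764) = 4.472
Loading dose = maintenance dose × R = 243 × 4.472 ≈ 1090 mg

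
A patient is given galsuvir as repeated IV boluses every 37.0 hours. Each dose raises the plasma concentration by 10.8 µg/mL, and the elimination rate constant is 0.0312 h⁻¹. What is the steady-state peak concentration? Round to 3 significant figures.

Fraction remaining after one interval: e^(−kτ) = e^(−0.03120 × 37.0) = 0.3152
R = 1 / (1 − 0.3152) = 1.460
Css,max = 10.8 × 1.460 ≈ 15.8 µg/mL

15.8 µg/mL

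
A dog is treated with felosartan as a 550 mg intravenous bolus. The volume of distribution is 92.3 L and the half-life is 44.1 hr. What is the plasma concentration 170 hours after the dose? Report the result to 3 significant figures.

C₀ = dose / V = 550 / 92.3 = 5.959 µg/mL
k = ln 2 / 44.1 = 0.01572 hr⁻¹
C(t) = C₀ e^(−kt) = 5.959 × e^(−0.01572 × 170) = 5.959 × e^(−2.672) = 5.959 × 0.06911 ≈ 0.412 µg/mL

0.412 µg/mL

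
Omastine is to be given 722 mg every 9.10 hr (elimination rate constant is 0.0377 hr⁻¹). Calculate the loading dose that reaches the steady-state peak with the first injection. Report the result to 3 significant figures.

Accumulation ratio R = 1 / (1 − e^(−kτ)) = 1 / (1 − e^(−0.03770×9.10)) = 1 / (1 − 0.7096) = 3.443
Loading dose = maintenance dose × R = 722 × 3.443 ≈ 2490 mg

2490 mg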